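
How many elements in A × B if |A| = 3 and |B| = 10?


|A × B| = |A| × |B|
= 3 × 10
= 30

|A × B| = 30


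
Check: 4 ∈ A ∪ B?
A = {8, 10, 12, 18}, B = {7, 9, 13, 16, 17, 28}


A = {8, 10, 12, 18}, B = {7, 9, 13, 16, 17, 28}
A ∪ B = all elements in A or B
A ∪ B = {7, 8, 9, 10, 12, 13, 16, 17, 18, 28}
Checking if 4 ∈ A ∪ B
4 is not in A ∪ B → False

4 ∉ A ∪ B


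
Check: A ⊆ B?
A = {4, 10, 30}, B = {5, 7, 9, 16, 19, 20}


A ⊆ B means every element of A is in B.
Elements in A not in B: {4, 10, 30}
So A ⊄ B.

No, A ⊄ B


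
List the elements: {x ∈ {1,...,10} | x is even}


Checking each candidate:
Condition: even numbers in {1,...,10}
Result = {2, 4, 6, 8, 10}

{2, 4, 6, 8, 10}


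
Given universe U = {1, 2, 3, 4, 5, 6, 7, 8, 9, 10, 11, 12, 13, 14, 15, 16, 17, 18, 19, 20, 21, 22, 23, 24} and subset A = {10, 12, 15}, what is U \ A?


Aᶜ = U \ A = elements in U but not in A
U = {1, 2, 3, 4, 5, 6, 7, 8, 9, 10, 11, 12, 13, 14, 15, 16, 17, 18, 19, 20, 21, 22, 23, 24}
A = {10, 12, 15}
Aᶜ = {1, 2, 3, 4, 5, 6, 7, 8, 9, 11, 13, 14, 16, 17, 18, 19, 20, 21, 22, 23, 24}

Aᶜ = {1, 2, 3, 4, 5, 6, 7, 8, 9, 11, 13, 14, 16, 17, 18, 19, 20, 21, 22, 23, 24}


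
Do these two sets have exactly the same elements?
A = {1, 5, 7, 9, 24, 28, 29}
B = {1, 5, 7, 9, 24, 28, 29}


Two sets are equal iff they have exactly the same elements.
A = {1, 5, 7, 9, 24, 28, 29}
B = {1, 5, 7, 9, 24, 28, 29}
Same elements → A = B

Yes, A = B


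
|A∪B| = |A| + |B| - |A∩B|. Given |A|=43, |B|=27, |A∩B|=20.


|A ∪ B| = |A| + |B| - |A ∩ B|
= 43 + 27 - 20
= 50

|A ∪ B| = 50


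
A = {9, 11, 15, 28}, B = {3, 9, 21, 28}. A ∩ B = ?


A ∩ B = elements in both A and B
A = {9, 11, 15, 28}
B = {3, 9, 21, 28}
A ∩ B = {9, 28}

A ∩ B = {9, 28}


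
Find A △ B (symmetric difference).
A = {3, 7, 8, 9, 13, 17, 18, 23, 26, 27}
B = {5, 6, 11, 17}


A △ B = (A \ B) ∪ (B \ A) = elements in exactly one of A or B
A \ B = {3, 7, 8, 9, 13, 18, 23, 26, 27}
B \ A = {5, 6, 11}
A △ B = {3, 5, 6, 7, 8, 9, 11, 13, 18, 23, 26, 27}

A △ B = {3, 5, 6, 7, 8, 9, 11, 13, 18, 23, 26, 27}


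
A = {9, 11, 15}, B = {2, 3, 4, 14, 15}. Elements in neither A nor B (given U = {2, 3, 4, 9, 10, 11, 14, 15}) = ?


A = {9, 11, 15}
B = {2, 3, 4, 14, 15}
Region: in neither A nor B (given U = {2, 3, 4, 9, 10, 11, 14, 15})
Elements: {10}

Elements in neither A nor B (given U = {2, 3, 4, 9, 10, 11, 14, 15}): {10}


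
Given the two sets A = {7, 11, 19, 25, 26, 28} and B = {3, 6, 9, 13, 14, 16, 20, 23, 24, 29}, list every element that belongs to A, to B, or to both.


A ∪ B = all elements in A or B (or both)
A = {7, 11, 19, 25, 26, 28}
B = {3, 6, 9, 13, 14, 16, 20, 23, 24, 29}
A ∪ B = {3, 6, 7, 9, 11, 13, 14, 16, 19, 20, 23, 24, 25, 26, 28, 29}

A ∪ B = {3, 6, 7, 9, 11, 13, 14, 16, 19, 20, 23, 24, 25, 26, 28, 29}


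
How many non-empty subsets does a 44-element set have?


Total subsets = 2^n = 2^44 = 17592186044416
Non-empty subsets exclude the empty set: 2^n - 1
= 17592186044416 - 1
= 17592186044415

Number of non-empty subsets = 17592186044415


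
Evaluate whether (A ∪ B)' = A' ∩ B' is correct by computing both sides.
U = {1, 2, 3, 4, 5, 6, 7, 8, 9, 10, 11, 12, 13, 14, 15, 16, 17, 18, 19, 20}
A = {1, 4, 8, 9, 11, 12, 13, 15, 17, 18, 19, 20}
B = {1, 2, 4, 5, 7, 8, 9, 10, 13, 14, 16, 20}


LHS: A ∪ B = {1, 2, 4, 5, 7, 8, 9, 10, 11, 12, 13, 14, 15, 16, 17, 18, 19, 20}
(A ∪ B)' = U \ (A ∪ B) = {3, 6}
A' = {2, 3, 5, 6, 7, 10, 14, 16}, B' = {3, 6, 11, 12, 15, 17, 18, 19}
Claimed RHS: A' ∩ B' = {3, 6}
Identity is VALID: LHS = RHS = {3, 6} ✓

Identity is valid. (A ∪ B)' = A' ∩ B' = {3, 6}


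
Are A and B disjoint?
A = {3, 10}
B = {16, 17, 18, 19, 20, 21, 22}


Disjoint means A ∩ B = ∅.
A ∩ B = ∅
A ∩ B = ∅, so A and B are disjoint.

Yes, A and B are disjoint


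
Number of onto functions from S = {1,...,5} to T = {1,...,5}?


n = |S| = 5, k = |T| = 5. Surjections via inclusion-exclusion:
S(n,k) = Σ(-1)^i × C(k,i) × (k-i)^n, i=0 to k
i=0: (-1)^0×C(5,0)×5^5 = 3125
i=1: (-1)^1×C(5,1)×4^5 = -5120
i=2: (-1)^2×C(5,2)×3^5 = 2430
i=3: (-1)^3×C(5,3)×2^5 = -320
i=4: (-1)^4×C(5,4)×1^5 = 5
i=5: (-1)^5×C(5,5)×0^5 = 0
Total = 120

Number of surjections = 120


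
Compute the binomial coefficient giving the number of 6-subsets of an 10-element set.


C(n,k) = n! / (k!(n-k)!)
C(10,6) = 10! / (6!4!)
= 210

C(10,6) = 210


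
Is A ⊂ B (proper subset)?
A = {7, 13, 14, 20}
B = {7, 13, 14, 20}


A ⊂ B requires: A ⊆ B AND A ≠ B.
A ⊆ B? Yes
A = B? Yes
A = B, so A is not a PROPER subset.

No, A is not a proper subset of B


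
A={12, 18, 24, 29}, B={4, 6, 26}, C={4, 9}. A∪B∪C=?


A ∪ B = {4, 6, 12, 18, 24, 26, 29}
(A ∪ B) ∪ C = {4, 6, 9, 12, 18, 24, 26, 29}

A ∪ B ∪ C = {4, 6, 9, 12, 18, 24, 26, 29}


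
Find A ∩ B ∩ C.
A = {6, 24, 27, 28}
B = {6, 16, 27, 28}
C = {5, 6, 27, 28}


A ∩ B = {6, 27, 28}
(A ∩ B) ∩ C = {6, 27, 28}

A ∩ B ∩ C = {6, 27, 28}


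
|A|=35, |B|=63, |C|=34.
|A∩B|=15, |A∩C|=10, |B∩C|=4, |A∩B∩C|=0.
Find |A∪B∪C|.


|A∪B∪C| = |A|+|B|+|C| - |A∩B|-|A∩C|-|B∩C| + |A∩B∩C|
= 35+63+34 - 15-10-4 + 0
= 132 - 29 + 0
= 103

|A ∪ B ∪ C| = 103


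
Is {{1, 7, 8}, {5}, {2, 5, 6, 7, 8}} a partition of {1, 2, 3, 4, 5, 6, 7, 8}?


A partition requires: (1) non-empty parts, (2) pairwise disjoint, (3) union = U
Parts: {1, 7, 8}, {5}, {2, 5, 6, 7, 8}
Union of parts: {1, 2, 5, 6, 7, 8}
U = {1, 2, 3, 4, 5, 6, 7, 8}
All non-empty? True
Pairwise disjoint? False
Covers U? False

No, not a valid partition


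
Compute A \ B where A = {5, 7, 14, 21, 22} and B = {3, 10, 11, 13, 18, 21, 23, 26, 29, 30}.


A \ B = elements in A but not in B
A = {5, 7, 14, 21, 22}
B = {3, 10, 11, 13, 18, 21, 23, 26, 29, 30}
Remove from A any elements in B
A \ B = {5, 7, 14, 22}

A \ B = {5, 7, 14, 22}


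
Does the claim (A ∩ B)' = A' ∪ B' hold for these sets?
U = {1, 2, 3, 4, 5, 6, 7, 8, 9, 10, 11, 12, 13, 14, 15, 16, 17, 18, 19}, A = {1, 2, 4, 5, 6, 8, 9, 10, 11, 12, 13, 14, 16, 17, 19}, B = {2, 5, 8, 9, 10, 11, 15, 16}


LHS: A ∩ B = {2, 5, 8, 9, 10, 11, 16}
(A ∩ B)' = U \ (A ∩ B) = {1, 3, 4, 6, 7, 12, 13, 14, 15, 17, 18, 19}
A' = {3, 7, 15, 18}, B' = {1, 3, 4, 6, 7, 12, 13, 14, 17, 18, 19}
Claimed RHS: A' ∪ B' = {1, 3, 4, 6, 7, 12, 13, 14, 15, 17, 18, 19}
Identity is VALID: LHS = RHS = {1, 3, 4, 6, 7, 12, 13, 14, 15, 17, 18, 19} ✓

Identity is valid. (A ∩ B)' = A' ∪ B' = {1, 3, 4, 6, 7, 12, 13, 14, 15, 17, 18, 19}


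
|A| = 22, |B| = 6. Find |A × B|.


|A × B| = |A| × |B|
= 22 × 6
= 132

|A × B| = 132


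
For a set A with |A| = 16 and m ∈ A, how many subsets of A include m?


Subsets of A containing m correspond to subsets of A \ {m}, which has 15 elements.
Count = 2^(n-1) = 2^15
= 32768

Number of subsets containing m = 32768


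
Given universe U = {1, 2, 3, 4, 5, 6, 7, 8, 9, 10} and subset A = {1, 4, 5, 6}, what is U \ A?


Aᶜ = U \ A = elements in U but not in A
U = {1, 2, 3, 4, 5, 6, 7, 8, 9, 10}
A = {1, 4, 5, 6}
Aᶜ = {2, 3, 7, 8, 9, 10}

Aᶜ = {2, 3, 7, 8, 9, 10}


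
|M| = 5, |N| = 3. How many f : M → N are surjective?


n = |M| = 5, k = |N| = 3. Surjections via inclusion-exclusion:
S(n,k) = Σ(-1)^i × C(k,i) × (k-i)^n, i=0 to k
i=0: (-1)^0×C(3,0)×3^5 = 243
i=1: (-1)^1×C(3,1)×2^5 = -96
i=2: (-1)^2×C(3,2)×1^5 = 3
i=3: (-1)^3×C(3,3)×0^5 = 0
Total = 150

Number of surjections = 150


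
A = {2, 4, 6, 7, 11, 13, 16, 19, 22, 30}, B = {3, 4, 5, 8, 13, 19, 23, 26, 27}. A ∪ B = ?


A ∪ B = all elements in A or B (or both)
A = {2, 4, 6, 7, 11, 13, 16, 19, 22, 30}
B = {3, 4, 5, 8, 13, 19, 23, 26, 27}
A ∪ B = {2, 3, 4, 5, 6, 7, 8, 11, 13, 16, 19, 22, 23, 26, 27, 30}

A ∪ B = {2, 3, 4, 5, 6, 7, 8, 11, 13, 16, 19, 22, 23, 26, 27, 30}


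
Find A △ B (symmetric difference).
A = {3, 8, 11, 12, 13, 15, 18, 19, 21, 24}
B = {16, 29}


A △ B = (A \ B) ∪ (B \ A) = elements in exactly one of A or B
A \ B = {3, 8, 11, 12, 13, 15, 18, 19, 21, 24}
B \ A = {16, 29}
A △ B = {3, 8, 11, 12, 13, 15, 16, 18, 19, 21, 24, 29}

A △ B = {3, 8, 11, 12, 13, 15, 16, 18, 19, 21, 24, 29}


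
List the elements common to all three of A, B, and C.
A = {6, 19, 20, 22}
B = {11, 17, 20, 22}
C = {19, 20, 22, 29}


A ∩ B = {20, 22}
(A ∩ B) ∩ C = {20, 22}

A ∩ B ∩ C = {20, 22}


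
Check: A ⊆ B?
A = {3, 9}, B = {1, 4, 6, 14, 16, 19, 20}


A ⊆ B means every element of A is in B.
Elements in A not in B: {3, 9}
So A ⊄ B.

No, A ⊄ B


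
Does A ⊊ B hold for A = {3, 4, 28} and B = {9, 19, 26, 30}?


A ⊂ B requires: A ⊆ B AND A ≠ B.
A ⊆ B? No
A ⊄ B, so A is not a proper subset.

No, A is not a proper subset of B


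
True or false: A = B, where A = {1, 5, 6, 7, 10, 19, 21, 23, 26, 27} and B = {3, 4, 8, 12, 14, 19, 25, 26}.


Two sets are equal iff they have exactly the same elements.
A = {1, 5, 6, 7, 10, 19, 21, 23, 26, 27}
B = {3, 4, 8, 12, 14, 19, 25, 26}
Differences: {1, 3, 4, 5, 6, 7, 8, 10, 12, 14, 21, 23, 25, 27}
A ≠ B

No, A ≠ B


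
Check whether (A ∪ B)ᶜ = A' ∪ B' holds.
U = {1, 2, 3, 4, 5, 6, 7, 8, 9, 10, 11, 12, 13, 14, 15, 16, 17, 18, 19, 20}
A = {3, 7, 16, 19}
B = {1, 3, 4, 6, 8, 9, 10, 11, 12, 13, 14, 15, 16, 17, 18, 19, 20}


LHS: A ∪ B = {1, 3, 4, 6, 7, 8, 9, 10, 11, 12, 13, 14, 15, 16, 17, 18, 19, 20}
(A ∪ B)' = U \ (A ∪ B) = {2, 5}
A' = {1, 2, 4, 5, 6, 8, 9, 10, 11, 12, 13, 14, 15, 17, 18, 20}, B' = {2, 5, 7}
Claimed RHS: A' ∪ B' = {1, 2, 4, 5, 6, 7, 8, 9, 10, 11, 12, 13, 14, 15, 17, 18, 20}
Identity is INVALID: LHS = {2, 5} but the RHS claimed here equals {1, 2, 4, 5, 6, 7, 8, 9, 10, 11, 12, 13, 14, 15, 17, 18, 20}. The correct form is (A ∪ B)' = A' ∩ B'.

Identity is invalid: (A ∪ B)' = {2, 5} but A' ∪ B' = {1, 2, 4, 5, 6, 7, 8, 9, 10, 11, 12, 13, 14, 15, 17, 18, 20}. The correct De Morgan law is (A ∪ B)' = A' ∩ B'.


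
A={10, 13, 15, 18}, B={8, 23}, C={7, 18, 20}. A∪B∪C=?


A ∪ B = {8, 10, 13, 15, 18, 23}
(A ∪ B) ∪ C = {7, 8, 10, 13, 15, 18, 20, 23}

A ∪ B ∪ C = {7, 8, 10, 13, 15, 18, 20, 23}


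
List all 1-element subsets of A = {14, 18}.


|A| = 2, so A has C(2,1) = 2 subsets of size 1.
Enumerate by choosing 1 elements from A at a time:
{14}, {18}

1-element subsets (2 total): {14}, {18}


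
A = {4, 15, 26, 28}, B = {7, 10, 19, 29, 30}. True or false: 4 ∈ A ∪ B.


A = {4, 15, 26, 28}, B = {7, 10, 19, 29, 30}
A ∪ B = all elements in A or B
A ∪ B = {4, 7, 10, 15, 19, 26, 28, 29, 30}
Checking if 4 ∈ A ∪ B
4 is in A ∪ B → True

4 ∈ A ∪ B


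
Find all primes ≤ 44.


Checking each candidate:
Condition: primes ≤ 44
Result = {2, 3, 5, 7, 11, 13, 17, 19, 23, 29, 31, 37, 41, 43}

{2, 3, 5, 7, 11, 13, 17, 19, 23, 29, 31, 37, 41, 43}


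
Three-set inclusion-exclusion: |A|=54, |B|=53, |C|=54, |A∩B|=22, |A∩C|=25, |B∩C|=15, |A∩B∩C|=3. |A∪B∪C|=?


|A∪B∪C| = |A|+|B|+|C| - |A∩B|-|A∩C|-|B∩C| + |A∩B∩C|
= 54+53+54 - 22-25-15 + 3
= 161 - 62 + 3
= 102

|A ∪ B ∪ C| = 102


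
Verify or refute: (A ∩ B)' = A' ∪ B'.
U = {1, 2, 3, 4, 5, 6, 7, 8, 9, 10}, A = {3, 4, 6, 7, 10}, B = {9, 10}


LHS: A ∩ B = {10}
(A ∩ B)' = U \ (A ∩ B) = {1, 2, 3, 4, 5, 6, 7, 8, 9}
A' = {1, 2, 5, 8, 9}, B' = {1, 2, 3, 4, 5, 6, 7, 8}
Claimed RHS: A' ∪ B' = {1, 2, 3, 4, 5, 6, 7, 8, 9}
Identity is VALID: LHS = RHS = {1, 2, 3, 4, 5, 6, 7, 8, 9} ✓

Identity is valid. (A ∩ B)' = A' ∪ B' = {1, 2, 3, 4, 5, 6, 7, 8, 9}


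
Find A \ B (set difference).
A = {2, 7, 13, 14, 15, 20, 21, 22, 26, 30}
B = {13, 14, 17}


A \ B = elements in A but not in B
A = {2, 7, 13, 14, 15, 20, 21, 22, 26, 30}
B = {13, 14, 17}
Remove from A any elements in B
A \ B = {2, 7, 15, 20, 21, 22, 26, 30}

A \ B = {2, 7, 15, 20, 21, 22, 26, 30}


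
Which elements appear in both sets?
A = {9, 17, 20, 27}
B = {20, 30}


A ∩ B = elements in both A and B
A = {9, 17, 20, 27}
B = {20, 30}
A ∩ B = {20}

A ∩ B = {20}


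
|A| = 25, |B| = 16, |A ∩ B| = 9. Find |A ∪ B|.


|A ∪ B| = |A| + |B| - |A ∩ B|
= 25 + 16 - 9
= 32

|A ∪ B| = 32


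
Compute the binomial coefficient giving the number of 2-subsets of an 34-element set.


C(n,k) = n! / (k!(n-k)!)
C(34,2) = 34! / (2!32!)
= 561

C(34,2) = 561


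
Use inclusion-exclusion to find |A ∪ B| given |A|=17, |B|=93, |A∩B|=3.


|A ∪ B| = |A| + |B| - |A ∩ B|
= 17 + 93 - 3
= 107

|A ∪ B| = 107


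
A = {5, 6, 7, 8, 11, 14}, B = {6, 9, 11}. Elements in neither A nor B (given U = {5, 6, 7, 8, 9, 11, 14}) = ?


A = {5, 6, 7, 8, 11, 14}
B = {6, 9, 11}
Region: in neither A nor B (given U = {5, 6, 7, 8, 9, 11, 14})
Elements: ∅

Elements in neither A nor B (given U = {5, 6, 7, 8, 9, 11, 14}): ∅


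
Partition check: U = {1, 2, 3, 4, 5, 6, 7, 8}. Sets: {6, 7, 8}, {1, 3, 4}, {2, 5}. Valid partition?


A partition requires: (1) non-empty parts, (2) pairwise disjoint, (3) union = U
Parts: {6, 7, 8}, {1, 3, 4}, {2, 5}
Union of parts: {1, 2, 3, 4, 5, 6, 7, 8}
U = {1, 2, 3, 4, 5, 6, 7, 8}
All non-empty? True
Pairwise disjoint? True
Covers U? True

Yes, valid partition


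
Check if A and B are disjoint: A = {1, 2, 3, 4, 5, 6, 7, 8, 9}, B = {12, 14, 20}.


Disjoint means A ∩ B = ∅.
A ∩ B = ∅
A ∩ B = ∅, so A and B are disjoint.

Yes, A and B are disjoint


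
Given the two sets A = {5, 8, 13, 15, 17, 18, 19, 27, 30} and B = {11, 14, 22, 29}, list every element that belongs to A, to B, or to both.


A ∪ B = all elements in A or B (or both)
A = {5, 8, 13, 15, 17, 18, 19, 27, 30}
B = {11, 14, 22, 29}
A ∪ B = {5, 8, 11, 13, 14, 15, 17, 18, 19, 22, 27, 29, 30}

A ∪ B = {5, 8, 11, 13, 14, 15, 17, 18, 19, 22, 27, 29, 30}


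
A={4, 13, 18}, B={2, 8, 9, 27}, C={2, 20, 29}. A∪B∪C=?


A ∪ B = {2, 4, 8, 9, 13, 18, 27}
(A ∪ B) ∪ C = {2, 4, 8, 9, 13, 18, 20, 27, 29}

A ∪ B ∪ C = {2, 4, 8, 9, 13, 18, 20, 27, 29}


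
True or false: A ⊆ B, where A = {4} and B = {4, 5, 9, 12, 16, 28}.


A ⊆ B means every element of A is in B.
All elements of A are in B.
So A ⊆ B.

Yes, A ⊆ B


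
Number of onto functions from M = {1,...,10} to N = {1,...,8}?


n = |M| = 10, k = |N| = 8. Surjections via inclusion-exclusion:
S(n,k) = Σ(-1)^i × C(k,i) × (k-i)^n, i=0 to k
i=0: (-1)^0×C(8,0)×8^10 = 1073741824
i=1: (-1)^1×C(8,1)×7^10 = -2259801992
i=2: (-1)^2×C(8,2)×6^10 = 1693052928
i=3: (-1)^3×C(8,3)×5^10 = -546875000
i=4: (-1)^4×C(8,4)×4^10 = 73400320
i=5: (-1)^5×C(8,5)×3^10 = -3306744
i=6: (-1)^6×C(8,6)×2^10 = 28672
i=7: (-1)^7×C(8,7)×1^10 = -8
i=8: (-1)^8×C(8,8)×0^10 = 0
Total = 30240000

Number of surjections = 30240000


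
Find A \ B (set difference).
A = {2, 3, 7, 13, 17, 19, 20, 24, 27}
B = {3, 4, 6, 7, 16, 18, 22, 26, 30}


A \ B = elements in A but not in B
A = {2, 3, 7, 13, 17, 19, 20, 24, 27}
B = {3, 4, 6, 7, 16, 18, 22, 26, 30}
Remove from A any elements in B
A \ B = {2, 13, 17, 19, 20, 24, 27}

A \ B = {2, 13, 17, 19, 20, 24, 27}


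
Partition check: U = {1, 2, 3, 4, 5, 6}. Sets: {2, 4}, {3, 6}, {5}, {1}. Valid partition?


A partition requires: (1) non-empty parts, (2) pairwise disjoint, (3) union = U
Parts: {2, 4}, {3, 6}, {5}, {1}
Union of parts: {1, 2, 3, 4, 5, 6}
U = {1, 2, 3, 4, 5, 6}
All non-empty? True
Pairwise disjoint? True
Covers U? True

Yes, valid partition


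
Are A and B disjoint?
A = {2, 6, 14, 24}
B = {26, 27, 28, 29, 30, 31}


Disjoint means A ∩ B = ∅.
A ∩ B = ∅
A ∩ B = ∅, so A and B are disjoint.

Yes, A and B are disjoint


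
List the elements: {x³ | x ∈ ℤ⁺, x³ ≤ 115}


Checking each candidate:
Condition: positive perfect cubes ≤ 115
Result = {1, 8, 27, 64}

{1, 8, 27, 64}


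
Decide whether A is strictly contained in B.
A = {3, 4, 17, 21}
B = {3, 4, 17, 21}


A ⊂ B requires: A ⊆ B AND A ≠ B.
A ⊆ B? Yes
A = B? Yes
A = B, so A is not a PROPER subset.

No, A is not a proper subset of B


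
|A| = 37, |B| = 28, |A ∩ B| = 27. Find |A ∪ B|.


|A ∪ B| = |A| + |B| - |A ∩ B|
= 37 + 28 - 27
= 38

|A ∪ B| = 38


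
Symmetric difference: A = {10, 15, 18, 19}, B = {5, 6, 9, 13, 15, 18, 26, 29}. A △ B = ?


A △ B = (A \ B) ∪ (B \ A) = elements in exactly one of A or B
A \ B = {10, 19}
B \ A = {5, 6, 9, 13, 26, 29}
A △ B = {5, 6, 9, 10, 13, 19, 26, 29}

A △ B = {5, 6, 9, 10, 13, 19, 26, 29}


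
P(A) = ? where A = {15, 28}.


|A| = 2, so |P(A)| = 2^2 = 4
Enumerate subsets by cardinality (0 to 2):
∅, {15}, {28}, {15, 28}

P(A) has 4 subsets: ∅, {15}, {28}, {15, 28}


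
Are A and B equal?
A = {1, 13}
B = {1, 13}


Two sets are equal iff they have exactly the same elements.
A = {1, 13}
B = {1, 13}
Same elements → A = B

Yes, A = B


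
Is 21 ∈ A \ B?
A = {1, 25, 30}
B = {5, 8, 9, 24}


A = {1, 25, 30}, B = {5, 8, 9, 24}
A \ B = elements in A but not in B
A \ B = {1, 25, 30}
Checking if 21 ∈ A \ B
21 is not in A \ B → False

21 ∉ A \ B


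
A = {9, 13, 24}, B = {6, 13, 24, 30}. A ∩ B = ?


A ∩ B = elements in both A and B
A = {9, 13, 24}
B = {6, 13, 24, 30}
A ∩ B = {13, 24}

A ∩ B = {13, 24}


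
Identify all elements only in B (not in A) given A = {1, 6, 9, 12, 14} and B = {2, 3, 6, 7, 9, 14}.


A = {1, 6, 9, 12, 14}
B = {2, 3, 6, 7, 9, 14}
Region: only in B (not in A)
Elements: {2, 3, 7}

Elements only in B (not in A): {2, 3, 7}


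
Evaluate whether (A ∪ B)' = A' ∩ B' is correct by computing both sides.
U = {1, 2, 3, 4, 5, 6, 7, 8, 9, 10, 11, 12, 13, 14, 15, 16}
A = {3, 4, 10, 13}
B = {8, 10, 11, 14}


LHS: A ∪ B = {3, 4, 8, 10, 11, 13, 14}
(A ∪ B)' = U \ (A ∪ B) = {1, 2, 5, 6, 7, 9, 12, 15, 16}
A' = {1, 2, 5, 6, 7, 8, 9, 11, 12, 14, 15, 16}, B' = {1, 2, 3, 4, 5, 6, 7, 9, 12, 13, 15, 16}
Claimed RHS: A' ∩ B' = {1, 2, 5, 6, 7, 9, 12, 15, 16}
Identity is VALID: LHS = RHS = {1, 2, 5, 6, 7, 9, 12, 15, 16} ✓

Identity is valid. (A ∪ B)' = A' ∩ B' = {1, 2, 5, 6, 7, 9, 12, 15, 16}


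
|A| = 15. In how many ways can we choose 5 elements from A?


C(n,k) = n! / (k!(n-k)!)
C(15,5) = 15! / (5!10!)
= 3003

C(15,5) = 3003


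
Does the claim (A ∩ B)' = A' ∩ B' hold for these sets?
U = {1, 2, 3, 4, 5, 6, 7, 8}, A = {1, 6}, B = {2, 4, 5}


LHS: A ∩ B = ∅
(A ∩ B)' = U \ (A ∩ B) = {1, 2, 3, 4, 5, 6, 7, 8}
A' = {2, 3, 4, 5, 7, 8}, B' = {1, 3, 6, 7, 8}
Claimed RHS: A' ∩ B' = {3, 7, 8}
Identity is INVALID: LHS = {1, 2, 3, 4, 5, 6, 7, 8} but the RHS claimed here equals {3, 7, 8}. The correct form is (A ∩ B)' = A' ∪ B'.

Identity is invalid: (A ∩ B)' = {1, 2, 3, 4, 5, 6, 7, 8} but A' ∩ B' = {3, 7, 8}. The correct De Morgan law is (A ∩ B)' = A' ∪ B'.


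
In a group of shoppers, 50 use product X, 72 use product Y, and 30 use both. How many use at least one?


|A ∪ B| = |A| + |B| - |A ∩ B|
= 50 + 72 - 30
= 92

|A ∪ B| = 92


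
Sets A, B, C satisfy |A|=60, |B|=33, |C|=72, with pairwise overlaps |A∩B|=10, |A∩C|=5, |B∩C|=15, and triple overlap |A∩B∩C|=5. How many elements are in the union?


|A∪B∪C| = |A|+|B|+|C| - |A∩B|-|A∩C|-|B∩C| + |A∩B∩C|
= 60+33+72 - 10-5-15 + 5
= 165 - 30 + 5
= 140

|A ∪ B ∪ C| = 140


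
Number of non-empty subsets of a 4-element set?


Total subsets = 2^n = 2^4 = 16
Non-empty subsets exclude the empty set: 2^n - 1
= 16 - 1
= 15

Number of non-empty subsets = 15


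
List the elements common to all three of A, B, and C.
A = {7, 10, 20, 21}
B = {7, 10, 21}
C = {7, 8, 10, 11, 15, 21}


A ∩ B = {7, 10, 21}
(A ∩ B) ∩ C = {7, 10, 21}

A ∩ B ∩ C = {7, 10, 21}


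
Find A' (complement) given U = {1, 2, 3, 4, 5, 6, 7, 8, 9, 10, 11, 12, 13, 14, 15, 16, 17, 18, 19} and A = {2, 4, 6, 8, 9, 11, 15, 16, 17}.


Aᶜ = U \ A = elements in U but not in A
U = {1, 2, 3, 4, 5, 6, 7, 8, 9, 10, 11, 12, 13, 14, 15, 16, 17, 18, 19}
A = {2, 4, 6, 8, 9, 11, 15, 16, 17}
Aᶜ = {1, 3, 5, 7, 10, 12, 13, 14, 18, 19}

Aᶜ = {1, 3, 5, 7, 10, 12, 13, 14, 18, 19}


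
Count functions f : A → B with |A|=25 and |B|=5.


Each of |A| = 25 inputs maps to any of |B| = 5 outputs.
# functions = |B|^|A| = 5^25
= 298023223876953125

Number of functions = 298023223876953125


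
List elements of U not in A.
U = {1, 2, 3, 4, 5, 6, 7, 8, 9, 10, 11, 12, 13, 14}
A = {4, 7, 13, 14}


Aᶜ = U \ A = elements in U but not in A
U = {1, 2, 3, 4, 5, 6, 7, 8, 9, 10, 11, 12, 13, 14}
A = {4, 7, 13, 14}
Aᶜ = {1, 2, 3, 5, 6, 8, 9, 10, 11, 12}

Aᶜ = {1, 2, 3, 5, 6, 8, 9, 10, 11, 12}


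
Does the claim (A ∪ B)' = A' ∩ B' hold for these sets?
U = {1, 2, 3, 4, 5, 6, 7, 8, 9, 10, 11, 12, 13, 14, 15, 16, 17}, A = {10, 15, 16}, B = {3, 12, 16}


LHS: A ∪ B = {3, 10, 12, 15, 16}
(A ∪ B)' = U \ (A ∪ B) = {1, 2, 4, 5, 6, 7, 8, 9, 11, 13, 14, 17}
A' = {1, 2, 3, 4, 5, 6, 7, 8, 9, 11, 12, 13, 14, 17}, B' = {1, 2, 4, 5, 6, 7, 8, 9, 10, 11, 13, 14, 15, 17}
Claimed RHS: A' ∩ B' = {1, 2, 4, 5, 6, 7, 8, 9, 11, 13, 14, 17}
Identity is VALID: LHS = RHS = {1, 2, 4, 5, 6, 7, 8, 9, 11, 13, 14, 17} ✓

Identity is valid. (A ∪ B)' = A' ∩ B' = {1, 2, 4, 5, 6, 7, 8, 9, 11, 13, 14, 17}


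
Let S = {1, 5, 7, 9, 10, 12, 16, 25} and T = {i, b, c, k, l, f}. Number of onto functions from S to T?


n = |S| = 8, k = |T| = 6. Surjections via inclusion-exclusion:
S(n,k) = Σ(-1)^i × C(k,i) × (k-i)^n, i=0 to k
i=0: (-1)^0×C(6,0)×6^8 = 1679616
i=1: (-1)^1×C(6,1)×5^8 = -2343750
i=2: (-1)^2×C(6,2)×4^8 = 983040
i=3: (-1)^3×C(6,3)×3^8 = -131220
i=4: (-1)^4×C(6,4)×2^8 = 3840
i=5: (-1)^5×C(6,5)×1^8 = -6
i=6: (-1)^6×C(6,6)×0^8 = 0
Total = 191520

Number of surjections = 191520


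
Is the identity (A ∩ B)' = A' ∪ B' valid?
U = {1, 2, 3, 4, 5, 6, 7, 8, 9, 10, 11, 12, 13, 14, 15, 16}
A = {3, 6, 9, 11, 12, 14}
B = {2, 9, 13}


LHS: A ∩ B = {9}
(A ∩ B)' = U \ (A ∩ B) = {1, 2, 3, 4, 5, 6, 7, 8, 10, 11, 12, 13, 14, 15, 16}
A' = {1, 2, 4, 5, 7, 8, 10, 13, 15, 16}, B' = {1, 3, 4, 5, 6, 7, 8, 10, 11, 12, 14, 15, 16}
Claimed RHS: A' ∪ B' = {1, 2, 3, 4, 5, 6, 7, 8, 10, 11, 12, 13, 14, 15, 16}
Identity is VALID: LHS = RHS = {1, 2, 3, 4, 5, 6, 7, 8, 10, 11, 12, 13, 14, 15, 16} ✓

Identity is valid. (A ∩ B)' = A' ∪ B' = {1, 2, 3, 4, 5, 6, 7, 8, 10, 11, 12, 13, 14, 15, 16}


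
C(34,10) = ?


C(n,k) = n! / (k!(n-k)!)
C(34,10) = 34! / (10!24!)
= 131128140

C(34,10) = 131128140


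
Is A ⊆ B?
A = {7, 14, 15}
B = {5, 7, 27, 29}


A ⊆ B means every element of A is in B.
Elements in A not in B: {14, 15}
So A ⊄ B.

No, A ⊄ B


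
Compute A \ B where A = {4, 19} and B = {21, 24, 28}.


A \ B = elements in A but not in B
A = {4, 19}
B = {21, 24, 28}
Remove from A any elements in B
A \ B = {4, 19}

A \ B = {4, 19}


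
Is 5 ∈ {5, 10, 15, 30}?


A = {5, 10, 15, 30}
Checking if 5 is in A
5 is in A → True

5 ∈ A


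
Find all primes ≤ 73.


Checking each candidate:
Condition: primes ≤ 73
Result = {2, 3, 5, 7, 11, 13, 17, 19, 23, 29, 31, 37, 41, 43, 47, 53, 59, 61, 67, 71, 73}

{2, 3, 5, 7, 11, 13, 17, 19, 23, 29, 31, 37, 41, 43, 47, 53, 59, 61, 67, 71, 73}


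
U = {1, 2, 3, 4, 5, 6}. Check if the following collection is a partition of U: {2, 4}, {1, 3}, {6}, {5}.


A partition requires: (1) non-empty parts, (2) pairwise disjoint, (3) union = U
Parts: {2, 4}, {1, 3}, {6}, {5}
Union of parts: {1, 2, 3, 4, 5, 6}
U = {1, 2, 3, 4, 5, 6}
All non-empty? True
Pairwise disjoint? True
Covers U? True

Yes, valid partition


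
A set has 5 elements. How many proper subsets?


Total subsets = 2^n = 2^5 = 32
Proper subsets exclude the set itself: 2^n - 1
= 32 - 1
= 31

Number of proper subsets = 31


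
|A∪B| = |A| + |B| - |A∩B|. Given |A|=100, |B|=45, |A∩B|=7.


|A ∪ B| = |A| + |B| - |A ∩ B|
= 100 + 45 - 7
= 138

|A ∪ B| = 138


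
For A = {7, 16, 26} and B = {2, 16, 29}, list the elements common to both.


A ∩ B = elements in both A and B
A = {7, 16, 26}
B = {2, 16, 29}
A ∩ B = {16}

A ∩ B = {16}


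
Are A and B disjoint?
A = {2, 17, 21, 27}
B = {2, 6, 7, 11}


Disjoint means A ∩ B = ∅.
A ∩ B = {2}
A ∩ B ≠ ∅, so A and B are NOT disjoint.

No, A and B are not disjoint (A ∩ B = {2})


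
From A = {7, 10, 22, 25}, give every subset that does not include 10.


A subset of A that omits 10 is a subset of A \ {10}, so there are 2^(n-1) = 2^3 = 8 of them.
Subsets excluding 10: ∅, {7}, {22}, {25}, {7, 22}, {7, 25}, {22, 25}, {7, 22, 25}

Subsets excluding 10 (8 total): ∅, {7}, {22}, {25}, {7, 22}, {7, 25}, {22, 25}, {7, 22, 25}


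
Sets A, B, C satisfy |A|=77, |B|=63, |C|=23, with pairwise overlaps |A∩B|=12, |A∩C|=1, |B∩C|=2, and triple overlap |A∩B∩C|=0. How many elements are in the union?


|A∪B∪C| = |A|+|B|+|C| - |A∩B|-|A∩C|-|B∩C| + |A∩B∩C|
= 77+63+23 - 12-1-2 + 0
= 163 - 15 + 0
= 148

|A ∪ B ∪ C| = 148


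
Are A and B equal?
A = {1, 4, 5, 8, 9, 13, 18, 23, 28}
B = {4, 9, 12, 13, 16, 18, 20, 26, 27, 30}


Two sets are equal iff they have exactly the same elements.
A = {1, 4, 5, 8, 9, 13, 18, 23, 28}
B = {4, 9, 12, 13, 16, 18, 20, 26, 27, 30}
Differences: {1, 5, 8, 12, 16, 20, 23, 26, 27, 28, 30}
A ≠ B

No, A ≠ B


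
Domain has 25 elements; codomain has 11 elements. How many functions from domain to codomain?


Each of |A| = 25 inputs maps to any of |B| = 11 outputs.
# functions = |B|^|A| = 11^25
= 108347059433883722041830251

Number of functions = 108347059433883722041830251


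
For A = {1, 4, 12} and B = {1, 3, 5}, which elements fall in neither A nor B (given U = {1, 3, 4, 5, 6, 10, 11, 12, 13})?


A = {1, 4, 12}
B = {1, 3, 5}
Region: in neither A nor B (given U = {1, 3, 4, 5, 6, 10, 11, 12, 13})
Elements: {6, 10, 11, 13}

Elements in neither A nor B (given U = {1, 3, 4, 5, 6, 10, 11, 12, 13}): {6, 10, 11, 13}


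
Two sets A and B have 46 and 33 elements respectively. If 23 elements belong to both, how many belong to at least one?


|A ∪ B| = |A| + |B| - |A ∩ B|
= 46 + 33 - 23
= 56

|A ∪ B| = 56


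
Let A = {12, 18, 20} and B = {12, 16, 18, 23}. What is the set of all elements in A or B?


A ∪ B = all elements in A or B (or both)
A = {12, 18, 20}
B = {12, 16, 18, 23}
A ∪ B = {12, 16, 18, 20, 23}

A ∪ B = {12, 16, 18, 20, 23}


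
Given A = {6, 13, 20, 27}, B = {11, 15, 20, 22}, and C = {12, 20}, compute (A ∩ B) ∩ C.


A ∩ B = {20}
(A ∩ B) ∩ C = {20}

A ∩ B ∩ C = {20}


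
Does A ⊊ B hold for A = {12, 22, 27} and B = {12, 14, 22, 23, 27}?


A ⊂ B requires: A ⊆ B AND A ≠ B.
A ⊆ B? Yes
A = B? No
A ⊂ B: Yes (A is a proper subset of B)

Yes, A ⊂ B


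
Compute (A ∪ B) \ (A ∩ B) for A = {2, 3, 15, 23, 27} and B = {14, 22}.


A △ B = (A \ B) ∪ (B \ A) = elements in exactly one of A or B
A \ B = {2, 3, 15, 23, 27}
B \ A = {14, 22}
A △ B = {2, 3, 14, 15, 22, 23, 27}

A △ B = {2, 3, 14, 15, 22, 23, 27}


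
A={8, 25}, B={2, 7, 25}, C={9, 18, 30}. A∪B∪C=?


A ∪ B = {2, 7, 8, 25}
(A ∪ B) ∪ C = {2, 7, 8, 9, 18, 25, 30}

A ∪ B ∪ C = {2, 7, 8, 9, 18, 25, 30}


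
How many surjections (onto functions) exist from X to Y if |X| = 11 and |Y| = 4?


n = |X| = 11, k = |Y| = 4. Surjections via inclusion-exclusion:
S(n,k) = Σ(-1)^i × C(k,i) × (k-i)^n, i=0 to k
i=0: (-1)^0×C(4,0)×4^11 = 4194304
i=1: (-1)^1×C(4,1)×3^11 = -708588
i=2: (-1)^2×C(4,2)×2^11 = 12288
i=3: (-1)^3×C(4,3)×1^11 = -4
i=4: (-1)^4×C(4,4)×0^11 = 0
Total = 3498000

Number of surjections = 3498000


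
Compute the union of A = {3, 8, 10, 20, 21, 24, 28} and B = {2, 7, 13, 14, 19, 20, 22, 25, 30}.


A ∪ B = all elements in A or B (or both)
A = {3, 8, 10, 20, 21, 24, 28}
B = {2, 7, 13, 14, 19, 20, 22, 25, 30}
A ∪ B = {2, 3, 7, 8, 10, 13, 14, 19, 20, 21, 22, 24, 25, 28, 30}

A ∪ B = {2, 3, 7, 8, 10, 13, 14, 19, 20, 21, 22, 24, 25, 28, 30}


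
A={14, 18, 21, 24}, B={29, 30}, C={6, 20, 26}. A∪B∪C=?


A ∪ B = {14, 18, 21, 24, 29, 30}
(A ∪ B) ∪ C = {6, 14, 18, 20, 21, 24, 26, 29, 30}

A ∪ B ∪ C = {6, 14, 18, 20, 21, 24, 26, 29, 30}


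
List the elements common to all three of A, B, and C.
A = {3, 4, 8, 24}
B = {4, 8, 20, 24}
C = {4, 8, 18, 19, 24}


A ∩ B = {4, 8, 24}
(A ∩ B) ∩ C = {4, 8, 24}

A ∩ B ∩ C = {4, 8, 24}


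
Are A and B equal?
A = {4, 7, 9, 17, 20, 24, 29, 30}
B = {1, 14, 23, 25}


Two sets are equal iff they have exactly the same elements.
A = {4, 7, 9, 17, 20, 24, 29, 30}
B = {1, 14, 23, 25}
Differences: {1, 4, 7, 9, 14, 17, 20, 23, 24, 25, 29, 30}
A ≠ B

No, A ≠ B


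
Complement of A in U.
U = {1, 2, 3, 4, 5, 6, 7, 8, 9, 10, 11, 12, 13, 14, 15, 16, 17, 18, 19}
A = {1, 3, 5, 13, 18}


Aᶜ = U \ A = elements in U but not in A
U = {1, 2, 3, 4, 5, 6, 7, 8, 9, 10, 11, 12, 13, 14, 15, 16, 17, 18, 19}
A = {1, 3, 5, 13, 18}
Aᶜ = {2, 4, 6, 7, 8, 9, 10, 11, 12, 14, 15, 16, 17, 19}

Aᶜ = {2, 4, 6, 7, 8, 9, 10, 11, 12, 14, 15, 16, 17, 19}


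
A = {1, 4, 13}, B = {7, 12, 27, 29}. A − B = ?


A \ B = elements in A but not in B
A = {1, 4, 13}
B = {7, 12, 27, 29}
Remove from A any elements in B
A \ B = {1, 4, 13}

A \ B = {1, 4, 13}


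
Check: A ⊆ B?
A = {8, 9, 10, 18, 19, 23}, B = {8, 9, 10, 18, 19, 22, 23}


A ⊆ B means every element of A is in B.
All elements of A are in B.
So A ⊆ B.

Yes, A ⊆ B


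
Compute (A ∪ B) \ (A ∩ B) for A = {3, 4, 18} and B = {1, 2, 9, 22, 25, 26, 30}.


A △ B = (A \ B) ∪ (B \ A) = elements in exactly one of A or B
A \ B = {3, 4, 18}
B \ A = {1, 2, 9, 22, 25, 26, 30}
A △ B = {1, 2, 3, 4, 9, 18, 22, 25, 26, 30}

A △ B = {1, 2, 3, 4, 9, 18, 22, 25, 26, 30}


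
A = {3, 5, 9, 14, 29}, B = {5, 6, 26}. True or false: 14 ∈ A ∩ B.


A = {3, 5, 9, 14, 29}, B = {5, 6, 26}
A ∩ B = elements in both A and B
A ∩ B = {5}
Checking if 14 ∈ A ∩ B
14 is not in A ∩ B → False

14 ∉ A ∩ B


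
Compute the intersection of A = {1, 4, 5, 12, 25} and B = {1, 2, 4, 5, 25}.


A ∩ B = elements in both A and B
A = {1, 4, 5, 12, 25}
B = {1, 2, 4, 5, 25}
A ∩ B = {1, 4, 5, 25}

A ∩ B = {1, 4, 5, 25}


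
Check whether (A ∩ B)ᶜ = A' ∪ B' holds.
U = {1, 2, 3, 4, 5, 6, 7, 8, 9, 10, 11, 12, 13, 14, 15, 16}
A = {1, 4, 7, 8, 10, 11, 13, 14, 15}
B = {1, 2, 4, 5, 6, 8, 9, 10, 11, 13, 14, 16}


LHS: A ∩ B = {1, 4, 8, 10, 11, 13, 14}
(A ∩ B)' = U \ (A ∩ B) = {2, 3, 5, 6, 7, 9, 12, 15, 16}
A' = {2, 3, 5, 6, 9, 12, 16}, B' = {3, 7, 12, 15}
Claimed RHS: A' ∪ B' = {2, 3, 5, 6, 7, 9, 12, 15, 16}
Identity is VALID: LHS = RHS = {2, 3, 5, 6, 7, 9, 12, 15, 16} ✓

Identity is valid. (A ∩ B)' = A' ∪ B' = {2, 3, 5, 6, 7, 9, 12, 15, 16}


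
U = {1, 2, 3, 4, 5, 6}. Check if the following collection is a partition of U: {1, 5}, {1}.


A partition requires: (1) non-empty parts, (2) pairwise disjoint, (3) union = U
Parts: {1, 5}, {1}
Union of parts: {1, 5}
U = {1, 2, 3, 4, 5, 6}
All non-empty? True
Pairwise disjoint? False
Covers U? False

No, not a valid partition


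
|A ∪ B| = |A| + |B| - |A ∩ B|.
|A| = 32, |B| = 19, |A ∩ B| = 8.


|A ∪ B| = |A| + |B| - |A ∩ B|
= 32 + 19 - 8
= 43

|A ∪ B| = 43


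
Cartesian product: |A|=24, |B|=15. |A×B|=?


|A × B| = |A| × |B|
= 24 × 15
= 360

|A × B| = 360


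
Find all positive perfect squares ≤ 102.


Checking each candidate:
Condition: positive perfect squares ≤ 102
Result = {1, 4, 9, 16, 25, 36, 49, 64, 81, 100}

{1, 4, 9, 16, 25, 36, 49, 64, 81, 100}


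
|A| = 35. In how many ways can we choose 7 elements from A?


C(n,k) = n! / (k!(n-k)!)
C(35,7) = 35! / (7!28!)
= 6724520

C(35,7) = 6724520


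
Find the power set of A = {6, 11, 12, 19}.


|A| = 4, so |P(A)| = 2^4 = 16
Enumerate subsets by cardinality (0 to 4):
∅, {6}, {11}, {12}, {19}, {6, 11}, {6, 12}, {6, 19}, {11, 12}, {11, 19}, {12, 19}, {6, 11, 12}, {6, 11, 19}, {6, 12, 19}, {11, 12, 19}, {6, 11, 12, 19}

P(A) has 16 subsets: ∅, {6}, {11}, {12}, {19}, {6, 11}, {6, 12}, {6, 19}, {11, 12}, {11, 19}, {12, 19}, {6, 11, 12}, {6, 11, 19}, {6, 12, 19}, {11, 12, 19}, {6, 11, 12, 19}


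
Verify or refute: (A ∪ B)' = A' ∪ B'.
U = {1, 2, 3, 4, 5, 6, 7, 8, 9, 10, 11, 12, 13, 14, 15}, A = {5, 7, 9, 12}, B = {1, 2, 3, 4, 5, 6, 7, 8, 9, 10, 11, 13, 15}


LHS: A ∪ B = {1, 2, 3, 4, 5, 6, 7, 8, 9, 10, 11, 12, 13, 15}
(A ∪ B)' = U \ (A ∪ B) = {14}
A' = {1, 2, 3, 4, 6, 8, 10, 11, 13, 14, 15}, B' = {12, 14}
Claimed RHS: A' ∪ B' = {1, 2, 3, 4, 6, 8, 10, 11, 12, 13, 14, 15}
Identity is INVALID: LHS = {14} but the RHS claimed here equals {1, 2, 3, 4, 6, 8, 10, 11, 12, 13, 14, 15}. The correct form is (A ∪ B)' = A' ∩ B'.

Identity is invalid: (A ∪ B)' = {14} but A' ∪ B' = {1, 2, 3, 4, 6, 8, 10, 11, 12, 13, 14, 15}. The correct De Morgan law is (A ∪ B)' = A' ∩ B'.


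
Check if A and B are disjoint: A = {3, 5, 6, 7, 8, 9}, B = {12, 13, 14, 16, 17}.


Disjoint means A ∩ B = ∅.
A ∩ B = ∅
A ∩ B = ∅, so A and B are disjoint.

Yes, A and B are disjoint


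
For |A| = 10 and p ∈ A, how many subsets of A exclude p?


Subsets of A avoiding p are subsets of A \ {p}, which has 9 elements.
Count = 2^(n-1) = 2^9
= 512

Number of subsets avoiding p = 512


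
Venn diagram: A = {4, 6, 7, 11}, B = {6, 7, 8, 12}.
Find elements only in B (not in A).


A = {4, 6, 7, 11}
B = {6, 7, 8, 12}
Region: only in B (not in A)
Elements: {8, 12}

Elements only in B (not in A): {8, 12}


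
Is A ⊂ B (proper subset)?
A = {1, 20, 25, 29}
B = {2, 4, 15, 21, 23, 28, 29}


A ⊂ B requires: A ⊆ B AND A ≠ B.
A ⊆ B? No
A ⊄ B, so A is not a proper subset.

No, A is not a proper subset of B


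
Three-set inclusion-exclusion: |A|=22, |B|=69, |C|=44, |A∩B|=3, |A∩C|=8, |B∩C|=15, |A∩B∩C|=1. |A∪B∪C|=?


|A∪B∪C| = |A|+|B|+|C| - |A∩B|-|A∩C|-|B∩C| + |A∩B∩C|
= 22+69+44 - 3-8-15 + 1
= 135 - 26 + 1
= 110

|A ∪ B ∪ C| = 110


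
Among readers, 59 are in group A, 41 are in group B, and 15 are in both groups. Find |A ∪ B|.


|A ∪ B| = |A| + |B| - |A ∩ B|
= 59 + 41 - 15
= 85

|A ∪ B| = 85


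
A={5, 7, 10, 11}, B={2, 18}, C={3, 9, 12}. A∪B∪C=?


A ∪ B = {2, 5, 7, 10, 11, 18}
(A ∪ B) ∪ C = {2, 3, 5, 7, 9, 10, 11, 12, 18}

A ∪ B ∪ C = {2, 3, 5, 7, 9, 10, 11, 12, 18}


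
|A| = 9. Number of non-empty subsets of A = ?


Total subsets = 2^n = 2^9 = 512
Non-empty subsets exclude the empty set: 2^n - 1
= 512 - 1
= 511

Number of non-empty subsets = 511


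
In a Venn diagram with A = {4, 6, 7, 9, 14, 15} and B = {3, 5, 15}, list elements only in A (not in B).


A = {4, 6, 7, 9, 14, 15}
B = {3, 5, 15}
Region: only in A (not in B)
Elements: {4, 6, 7, 9, 14}

Elements only in A (not in B): {4, 6, 7, 9, 14}


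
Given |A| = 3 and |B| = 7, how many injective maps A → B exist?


An injection sends each of |A| = 3 inputs to a distinct output in B.
# injections = |B|·(|B|-1)·…·(|B|-|A|+1) = 7! / (7 - 3)!
= 7 × 6 × 5
= 210

Number of injections = 210


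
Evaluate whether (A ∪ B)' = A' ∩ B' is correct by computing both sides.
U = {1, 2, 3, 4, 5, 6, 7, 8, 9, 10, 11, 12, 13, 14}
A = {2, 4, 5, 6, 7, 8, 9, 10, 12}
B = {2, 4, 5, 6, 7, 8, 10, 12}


LHS: A ∪ B = {2, 4, 5, 6, 7, 8, 9, 10, 12}
(A ∪ B)' = U \ (A ∪ B) = {1, 3, 11, 13, 14}
A' = {1, 3, 11, 13, 14}, B' = {1, 3, 9, 11, 13, 14}
Claimed RHS: A' ∩ B' = {1, 3, 11, 13, 14}
Identity is VALID: LHS = RHS = {1, 3, 11, 13, 14} ✓

Identity is valid. (A ∪ B)' = A' ∩ B' = {1, 3, 11, 13, 14}


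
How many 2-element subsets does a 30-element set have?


C(n,k) = n! / (k!(n-k)!)
C(30,2) = 30! / (2!28!)
= 435

C(30,2) = 435


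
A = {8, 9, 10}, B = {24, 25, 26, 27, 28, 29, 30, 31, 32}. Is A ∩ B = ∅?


Disjoint means A ∩ B = ∅.
A ∩ B = ∅
A ∩ B = ∅, so A and B are disjoint.

Yes, A and B are disjoint


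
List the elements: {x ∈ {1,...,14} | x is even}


Checking each candidate:
Condition: even numbers in {1,...,14}
Result = {2, 4, 6, 8, 10, 12, 14}

{2, 4, 6, 8, 10, 12, 14}


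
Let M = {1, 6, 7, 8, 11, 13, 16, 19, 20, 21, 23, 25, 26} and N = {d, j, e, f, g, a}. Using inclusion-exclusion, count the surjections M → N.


n = |M| = 13, k = |N| = 6. Surjections via inclusion-exclusion:
S(n,k) = Σ(-1)^i × C(k,i) × (k-i)^n, i=0 to k
i=0: (-1)^0×C(6,0)×6^13 = 13060694016
i=1: (-1)^1×C(6,1)×5^13 = -7324218750
i=2: (-1)^2×C(6,2)×4^13 = 1006632960
i=3: (-1)^3×C(6,3)×3^13 = -31886460
i=4: (-1)^4×C(6,4)×2^13 = 122880
i=5: (-1)^5×C(6,5)×1^13 = -6
i=6: (-1)^6×C(6,6)×0^13 = 0
Total = 6711344640

Number of surjections = 6711344640


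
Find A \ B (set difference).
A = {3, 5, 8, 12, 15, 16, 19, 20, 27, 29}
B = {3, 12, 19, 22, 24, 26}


A \ B = elements in A but not in B
A = {3, 5, 8, 12, 15, 16, 19, 20, 27, 29}
B = {3, 12, 19, 22, 24, 26}
Remove from A any elements in B
A \ B = {5, 8, 15, 16, 20, 27, 29}

A \ B = {5, 8, 15, 16, 20, 27, 29}


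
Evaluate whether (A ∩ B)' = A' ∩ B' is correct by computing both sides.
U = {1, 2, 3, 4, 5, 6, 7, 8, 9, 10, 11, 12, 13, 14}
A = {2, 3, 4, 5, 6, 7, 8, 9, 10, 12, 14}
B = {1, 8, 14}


LHS: A ∩ B = {8, 14}
(A ∩ B)' = U \ (A ∩ B) = {1, 2, 3, 4, 5, 6, 7, 9, 10, 11, 12, 13}
A' = {1, 11, 13}, B' = {2, 3, 4, 5, 6, 7, 9, 10, 11, 12, 13}
Claimed RHS: A' ∩ B' = {11, 13}
Identity is INVALID: LHS = {1, 2, 3, 4, 5, 6, 7, 9, 10, 11, 12, 13} but the RHS claimed here equals {11, 13}. The correct form is (A ∩ B)' = A' ∪ B'.

Identity is invalid: (A ∩ B)' = {1, 2, 3, 4, 5, 6, 7, 9, 10, 11, 12, 13} but A' ∩ B' = {11, 13}. The correct De Morgan law is (A ∩ B)' = A' ∪ B'.


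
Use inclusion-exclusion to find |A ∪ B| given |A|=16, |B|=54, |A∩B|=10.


|A ∪ B| = |A| + |B| - |A ∩ B|
= 16 + 54 - 10
= 60

|A ∪ B| = 60


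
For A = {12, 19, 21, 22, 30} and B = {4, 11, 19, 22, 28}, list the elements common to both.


A ∩ B = elements in both A and B
A = {12, 19, 21, 22, 30}
B = {4, 11, 19, 22, 28}
A ∩ B = {19, 22}

A ∩ B = {19, 22}


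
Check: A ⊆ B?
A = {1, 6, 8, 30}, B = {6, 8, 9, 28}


A ⊆ B means every element of A is in B.
Elements in A not in B: {1, 30}
So A ⊄ B.

No, A ⊄ B


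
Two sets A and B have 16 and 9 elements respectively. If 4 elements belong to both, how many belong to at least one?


|A ∪ B| = |A| + |B| - |A ∩ B|
= 16 + 9 - 4
= 21

|A ∪ B| = 21


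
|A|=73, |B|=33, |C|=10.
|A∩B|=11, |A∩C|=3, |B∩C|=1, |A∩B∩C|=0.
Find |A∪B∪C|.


|A∪B∪C| = |A|+|B|+|C| - |A∩B|-|A∩C|-|B∩C| + |A∩B∩C|
= 73+33+10 - 11-3-1 + 0
= 116 - 15 + 0
= 101

|A ∪ B ∪ C| = 101


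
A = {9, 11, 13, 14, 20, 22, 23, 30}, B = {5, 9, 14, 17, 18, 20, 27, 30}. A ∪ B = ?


A ∪ B = all elements in A or B (or both)
A = {9, 11, 13, 14, 20, 22, 23, 30}
B = {5, 9, 14, 17, 18, 20, 27, 30}
A ∪ B = {5, 9, 11, 13, 14, 17, 18, 20, 22, 23, 27, 30}

A ∪ B = {5, 9, 11, 13, 14, 17, 18, 20, 22, 23, 27, 30}


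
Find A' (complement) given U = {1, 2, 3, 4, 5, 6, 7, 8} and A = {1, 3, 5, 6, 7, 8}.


Aᶜ = U \ A = elements in U but not in A
U = {1, 2, 3, 4, 5, 6, 7, 8}
A = {1, 3, 5, 6, 7, 8}
Aᶜ = {2, 4}

Aᶜ = {2, 4}


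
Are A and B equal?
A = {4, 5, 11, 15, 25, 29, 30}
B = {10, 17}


Two sets are equal iff they have exactly the same elements.
A = {4, 5, 11, 15, 25, 29, 30}
B = {10, 17}
Differences: {4, 5, 10, 11, 15, 17, 25, 29, 30}
A ≠ B

No, A ≠ B


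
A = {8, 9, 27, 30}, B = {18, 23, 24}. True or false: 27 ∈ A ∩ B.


A = {8, 9, 27, 30}, B = {18, 23, 24}
A ∩ B = elements in both A and B
A ∩ B = ∅
Checking if 27 ∈ A ∩ B
27 is not in A ∩ B → False

27 ∉ A ∩ B


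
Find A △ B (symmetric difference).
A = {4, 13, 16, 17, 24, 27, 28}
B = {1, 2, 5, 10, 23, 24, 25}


A △ B = (A \ B) ∪ (B \ A) = elements in exactly one of A or B
A \ B = {4, 13, 16, 17, 27, 28}
B \ A = {1, 2, 5, 10, 23, 25}
A △ B = {1, 2, 4, 5, 10, 13, 16, 17, 23, 25, 27, 28}

A △ B = {1, 2, 4, 5, 10, 13, 16, 17, 23, 25, 27, 28}
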